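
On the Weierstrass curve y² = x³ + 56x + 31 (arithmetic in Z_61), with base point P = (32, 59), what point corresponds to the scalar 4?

(44, 12)

Double-and-add on 4 = (100)₂. Start with P = (32, 59) for the leading 1-bit.
double: tangent at (32, 59): λ = (3·32² + 56)/(2·59) ≡ 17/57. 57⁻¹ ≡ 15 (mod 61) since 57·15 = 855 ≡ 1, so λ ≡ 17·15 ≡ 11.
  x = λ² - 32 - 32 = 121 - 64 ≡ 57; y = λ·(32 - 57) - 59 ≡ 32. → (57, 32)
double: tangent at (57, 32): λ = (3·57² + 56)/(2·32) ≡ 43/3. 3⁻¹ ≡ 41 (mod 61) since 3·41 = 123 ≡ 1, so λ ≡ 43·41 ≡ 55.
  x = λ² - 57 - 57 = 3025 - 114 ≡ 44; y = λ·(57 - 44) - 32 ≡ 12. → (44, 12)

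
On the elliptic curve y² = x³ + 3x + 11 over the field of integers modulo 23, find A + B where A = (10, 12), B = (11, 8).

(18, 20)

(10, 12) + (11, 8). λ = (8 - 12)/(11 - 10) ≡ 19/1 mod 23. 1⁻¹ ≡ 1 (mod 23), so λ ≡ 19.
  x = λ² - 10 - 11 = 361 - 21 ≡ 18; y = λ·(10 - 18) - 12 ≡ 20. → (18, 20)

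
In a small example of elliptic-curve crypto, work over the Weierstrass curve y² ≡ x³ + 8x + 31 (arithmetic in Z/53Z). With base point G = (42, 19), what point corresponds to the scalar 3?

Repeated addition: build up to 3G.
2G: tangent at (42, 19): λ = (3·42² + 8)/(2·19) ≡ 0/38. 38⁻¹ ≡ 7 (mod 53) since 38·7 = 266 ≡ 1, so λ ≡ 0·7 ≡ 0.
  x = λ² - 42 - 42 = 0 - 84 ≡ 22; y = λ·(42 - 22) - 19 ≡ 34. → (22, 34)
3G: (22, 34) + (42, 19). λ = (19 - 34)/(42 - 22) ≡ 38/20 mod 53. 20⁻¹ ≡ 8 (mod 53), so λ ≡ 39.
  x = λ² - 22 - 42 = 1521 - 64 ≡ 26; y = λ·(22 - 26) - 34 ≡ 22. → (26, 22)

(26, 22)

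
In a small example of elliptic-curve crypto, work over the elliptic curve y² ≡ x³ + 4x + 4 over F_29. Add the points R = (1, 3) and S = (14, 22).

(1, 3) + (14, 22). λ = (22 - 3)/(14 - 1) ≡ 19/13 mod 29. 13⁻¹ ≡ 9 (mod 29), so λ ≡ 26.
  x = λ² - 1 - 14 = 676 - 15 ≡ 23; y = λ·(1 - 23) - 3 ≡ 5. → (23, 5)

(23, 5)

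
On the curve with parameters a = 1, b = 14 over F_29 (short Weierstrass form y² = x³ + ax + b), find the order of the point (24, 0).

2

2P: (24, 0) + (24, 0): same x and y₁ ≡ -y₂, so the sum is ∞.
2P = ∞, so the order is 2.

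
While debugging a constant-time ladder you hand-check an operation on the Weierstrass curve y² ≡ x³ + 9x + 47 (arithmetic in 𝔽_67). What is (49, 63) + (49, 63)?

(45, 16)

tangent at (49, 63): λ = (3·49² + 9)/(2·63) ≡ 43/59. 59⁻¹ ≡ 25 (mod 67), so λ ≡ 43·25 ≡ 3.
  x = λ² - 49 - 49 = 9 - 98 ≡ 45; y = λ·(49 - 45) - 63 ≡ 16. → (45, 16)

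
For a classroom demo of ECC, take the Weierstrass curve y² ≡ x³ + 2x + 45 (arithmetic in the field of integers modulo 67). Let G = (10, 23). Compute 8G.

Double-and-add on 8 = (1000)₂. Start with G = (10, 23) for the leading 1-bit.
double: tangent at (10, 23): λ = (3·10² + 2)/(2·23) ≡ 34/46. 46⁻¹ ≡ 51 (mod 67) since 46·51 = 2346 ≡ 1, so λ ≡ 34·51 ≡ 59.
  x = λ² - 10 - 10 = 3481 - 20 ≡ 44; y = λ·(10 - 44) - 23 ≡ 48. → (44, 48)
double: tangent at (44, 48): λ = (3·44² + 2)/(2·48) ≡ 48/29. 29⁻¹ ≡ 37 (mod 67), so λ ≡ 48·37 ≡ 34.
  x = λ² - 44 - 44 = 1156 - 88 ≡ 63; y = λ·(44 - 63) - 48 ≡ 43. → (63, 43)
double: tangent at (63, 43): λ = (3·63² + 2)/(2·43) ≡ 50/19. 19⁻¹ ≡ 60 (mod 67), so λ ≡ 50·60 ≡ 52.
  x = λ² - 63 - 63 = 2704 - 126 ≡ 32; y = λ·(63 - 32) - 43 ≡ 28. → (32, 28)

(32, 28)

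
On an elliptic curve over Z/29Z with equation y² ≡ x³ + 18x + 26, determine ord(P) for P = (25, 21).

7

2P: tangent at (25, 21): λ = (3·25² + 18)/(2·21) ≡ 8/13. 13⁻¹ ≡ 9 (mod 29), so λ ≡ 8·9 ≡ 14.
  x = λ² - 25 - 25 = 196 - 50 ≡ 1; y = λ·(25 - 1) - 21 ≡ 25. → (1, 25)
3P: (1, 25) + (25, 21). λ = (21 - 25)/(25 - 1) ≡ 25/24 mod 29. 24⁻¹ ≡ 23 (mod 29) since 24·23 = 552 ≡ 1, so λ ≡ 24.
  x = λ² - 1 - 25 = 576 - 26 ≡ 28; y = λ·(1 - 28) - 25 ≡ 23. → (28, 23)
4P: (28, 23) + (25, 21). λ = (21 - 23)/(25 - 28) ≡ 27/26 mod 29. 26⁻¹ ≡ 19 (mod 29) since 26·19 = 494 ≡ 1, so λ ≡ 20.
  x = λ² - 28 - 25 = 400 - 53 ≡ 28; y = λ·(28 - 28) - 23 ≡ 6. → (28, 6)
5P: (28, 6) + (25, 21). λ = (21 - 6)/(25 - 28) ≡ 15/26 mod 29. 26⁻¹ ≡ 19 (mod 29), so λ ≡ 24.
  x = λ² - 28 - 25 = 576 - 53 ≡ 1; y = λ·(28 - 1) - 6 ≡ 4. → (1, 4)
6P: (1, 4) + (25, 21). λ = (21 - 4)/(25 - 1) ≡ 17/24 mod 29. 24⁻¹ ≡ 23 (mod 29), so λ ≡ 14.
  x = λ² - 1 - 25 = 196 - 26 ≡ 25; y = λ·(1 - 25) - 4 ≡ 8. → (25, 8)
7P: (25, 8) + (25, 21): same x and y₁ ≡ -y₂, so the sum is 𝒪.
7P = 𝒪, so the order is 7.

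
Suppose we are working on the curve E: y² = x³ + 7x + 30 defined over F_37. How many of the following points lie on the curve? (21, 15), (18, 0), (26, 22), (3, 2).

2

(21, 15): 15² ≡ 3, rhs ≡ 3 → on.
(18, 0): 0² ≡ 0, rhs ≡ 31 → off.
(26, 22): 22² ≡ 3, rhs ≡ 28 → off.
(3, 2): 2² ≡ 4, rhs ≡ 4 → on.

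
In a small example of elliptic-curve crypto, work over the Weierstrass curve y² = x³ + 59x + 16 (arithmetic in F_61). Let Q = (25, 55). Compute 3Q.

(19, 35)

Repeated addition: build up to 3Q.
2Q: tangent at (25, 55): λ = (3·25² + 59)/(2·55) ≡ 43/49. 49⁻¹ ≡ 5 (mod 61), so λ ≡ 43·5 ≡ 32.
  x = λ² - 25 - 25 = 1024 - 50 ≡ 59; y = λ·(25 - 59) - 55 ≡ 16. → (59, 16)
3Q: (59, 16) + (25, 55). λ = (55 - 16)/(25 - 59) ≡ 39/27 mod 61. 27⁻¹ ≡ 52 (mod 61) since 27·52 = 1404 ≡ 1, so λ ≡ 15.
  x = λ² - 59 - 25 = 225 - 84 ≡ 19; y = λ·(59 - 19) - 16 ≡ 35. → (19, 35)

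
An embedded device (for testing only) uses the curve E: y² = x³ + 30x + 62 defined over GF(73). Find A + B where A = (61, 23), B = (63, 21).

(61, 23) + (63, 21). λ = (21 - 23)/(63 - 61) ≡ 71/2 mod 73. 2⁻¹ ≡ 37 (mod 73) since 2·37 = 74 ≡ 1, so λ ≡ 72.
  x = λ² - 61 - 63 = 5184 - 124 ≡ 23; y = λ·(61 - 23) - 23 ≡ 12. → (23, 12)

(23, 12)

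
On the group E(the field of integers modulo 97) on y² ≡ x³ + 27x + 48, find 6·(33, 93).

Write G = (33, 93).
Repeated addition: build up to 6G.
2G: tangent at (33, 93): λ = (3·33² + 27)/(2·93) ≡ 93/89. 89⁻¹ ≡ 12 (mod 97) since 89·12 = 1068 ≡ 1, so λ ≡ 93·12 ≡ 49.
  x = λ² - 33 - 33 = 2401 - 66 ≡ 7; y = λ·(33 - 7) - 93 ≡ 17. → (7, 17)
3G: (7, 17) + (33, 93). λ = (93 - 17)/(33 - 7) ≡ 76/26 mod 97. 26⁻¹ ≡ 56 (mod 97) since 26·56 = 1456 ≡ 1, so λ ≡ 85.
  x = λ² - 7 - 33 = 7225 - 40 ≡ 7; y = λ·(7 - 7) - 17 ≡ 80. → (7, 80)
4G: (7, 80) + (33, 93). λ = (93 - 80)/(33 - 7) ≡ 13/26 mod 97. 26⁻¹ ≡ 56 (mod 97) since 26·56 = 1456 ≡ 1, so λ ≡ 49.
  x = λ² - 7 - 33 = 2401 - 40 ≡ 33; y = λ·(7 - 33) - 80 ≡ 4. → (33, 4)
5G: (33, 4) + (33, 93): same x and y₁ ≡ -y₂, so the sum is ∞.
6G: ∞ + (33, 93) = (33, 93) (identity).

(33, 93)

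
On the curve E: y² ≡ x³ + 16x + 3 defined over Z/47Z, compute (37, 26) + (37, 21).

The two points share x = 37 and their y-coordinates satisfy 26 + 21 ≡ 0 (mod 47), so they are inverses. Their sum is ∞.

O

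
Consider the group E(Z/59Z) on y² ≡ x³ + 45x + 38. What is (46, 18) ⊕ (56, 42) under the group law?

(43, 1)

(46, 18) + (56, 42). λ = (42 - 18)/(56 - 46) ≡ 24/10 mod 59. 10⁻¹ ≡ 6 (mod 59), so λ ≡ 26.
  x = λ² - 46 - 56 = 676 - 102 ≡ 43; y = λ·(46 - 43) - 18 ≡ 1. → (43, 1)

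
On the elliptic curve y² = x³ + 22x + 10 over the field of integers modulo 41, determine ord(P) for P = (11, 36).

5

2P: tangent at (11, 36): λ = (3·11² + 22)/(2·36) ≡ 16/31. 31⁻¹ ≡ 4 (mod 41), so λ ≡ 16·4 ≡ 23.
  x = λ² - 11 - 11 = 529 - 22 ≡ 15; y = λ·(11 - 15) - 36 ≡ 36. → (15, 36)
3P: (15, 36) + (11, 36). λ = (36 - 36)/(11 - 15) ≡ 0/37 mod 41. 37⁻¹ ≡ 10 (mod 41), so λ ≡ 0.
  x = λ² - 15 - 11 = 0 - 26 ≡ 15; y = λ·(15 - 15) - 36 ≡ 5. → (15, 5)
4P: (15, 5) + (11, 36). λ = (36 - 5)/(11 - 15) ≡ 31/37 mod 41. 37⁻¹ ≡ 10 (mod 41), so λ ≡ 23.
  x = λ² - 15 - 11 = 529 - 26 ≡ 11; y = λ·(15 - 11) - 5 ≡ 5. → (11, 5)
5P: (11, 5) + (11, 36): same x and y₁ ≡ -y₂, so the sum is O.
5P = O, so the order is 5.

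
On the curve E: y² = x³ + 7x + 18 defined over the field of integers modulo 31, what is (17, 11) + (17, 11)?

tangent at (17, 11): λ = (3·17² + 7)/(2·11) ≡ 6/22. 22⁻¹ ≡ 24 (mod 31), so λ ≡ 6·24 ≡ 20.
  x = λ² - 17 - 17 = 400 - 34 ≡ 25; y = λ·(17 - 25) - 11 ≡ 15. → (25, 15)

(25, 15)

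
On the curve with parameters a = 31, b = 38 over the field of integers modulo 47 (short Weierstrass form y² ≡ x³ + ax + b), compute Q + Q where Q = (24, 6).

(7, 38)

tangent at (24, 6): λ = (3·24² + 31)/(2·6) ≡ 20/12. 12⁻¹ ≡ 4 (mod 47) since 12·4 = 48 ≡ 1, so λ ≡ 20·4 ≡ 33.
  x = λ² - 24 - 24 = 1089 - 48 ≡ 7; y = λ·(24 - 7) - 6 ≡ 38. → (7, 38)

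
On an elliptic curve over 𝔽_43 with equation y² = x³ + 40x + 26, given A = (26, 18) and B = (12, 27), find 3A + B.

(4, 11)

First 3A:
Repeated addition: build up to 3A.
2A: tangent at (26, 18): λ = (3·26² + 40)/(2·18) ≡ 4/36. 36⁻¹ ≡ 6 (mod 43), so λ ≡ 4·6 ≡ 24.
  x = λ² - 26 - 26 = 576 - 52 ≡ 8; y = λ·(26 - 8) - 18 ≡ 27. → (8, 27)
3A: (8, 27) + (26, 18). λ = (18 - 27)/(26 - 8) ≡ 34/18 mod 43. 18⁻¹ ≡ 12 (mod 43), so λ ≡ 21.
  x = λ² - 8 - 26 = 441 - 34 ≡ 20; y = λ·(8 - 20) - 27 ≡ 22. → (20, 22)
3A = (20, 22).
Finally 3A + B:
(20, 22) + (12, 27). λ = (27 - 22)/(12 - 20) ≡ 5/35 mod 43. 35⁻¹ ≡ 16 (mod 43) since 35·16 = 560 ≡ 1, so λ ≡ 37.
  x = λ² - 20 - 12 = 1369 - 32 ≡ 4; y = λ·(20 - 4) - 22 ≡ 11. → (4, 11)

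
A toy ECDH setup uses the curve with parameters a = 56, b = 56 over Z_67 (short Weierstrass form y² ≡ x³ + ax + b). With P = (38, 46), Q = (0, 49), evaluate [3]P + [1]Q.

First 3P:
Repeated addition: build up to 3P.
2P: tangent at (38, 46): λ = (3·38² + 56)/(2·46) ≡ 33/25. 25⁻¹ ≡ 59 (mod 67), so λ ≡ 33·59 ≡ 4.
  x = λ² - 38 - 38 = 16 - 76 ≡ 7; y = λ·(38 - 7) - 46 ≡ 11. → (7, 11)
3P: (7, 11) + (38, 46). λ = (46 - 11)/(38 - 7) ≡ 35/31 mod 67. 31⁻¹ ≡ 13 (mod 67) since 31·13 = 403 ≡ 1, so λ ≡ 53.
  x = λ² - 7 - 38 = 2809 - 45 ≡ 17; y = λ·(7 - 17) - 11 ≡ 62. → (17, 62)
3P = (17, 62).
Finally 3P + Q:
(17, 62) + (0, 49). λ = (49 - 62)/(0 - 17) ≡ 54/50 mod 67. 50⁻¹ ≡ 63 (mod 67) since 50·63 = 3150 ≡ 1, so λ ≡ 52.
  x = λ² - 17 - 0 = 2704 - 17 ≡ 7; y = λ·(17 - 7) - 62 ≡ 56. → (7, 56)

(7, 56)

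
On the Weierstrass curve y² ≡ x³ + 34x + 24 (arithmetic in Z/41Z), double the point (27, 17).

(29, 26)

tangent at (27, 17): λ = (3·27² + 34)/(2·17) ≡ 7/34. 34⁻¹ ≡ 35 (mod 41) since 34·35 = 1190 ≡ 1, so λ ≡ 7·35 ≡ 40.
  x = λ² - 27 - 27 = 1600 - 54 ≡ 29; y = λ·(27 - 29) - 17 ≡ 26. → (29, 26)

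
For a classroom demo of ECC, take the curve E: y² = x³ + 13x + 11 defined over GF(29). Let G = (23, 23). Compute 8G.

(9, 4)

Repeated addition: build up to 8G.
2G: tangent at (23, 23): λ = (3·23² + 13)/(2·23) ≡ 5/17. 17⁻¹ ≡ 12 (mod 29) since 17·12 = 204 ≡ 1, so λ ≡ 5·12 ≡ 2.
  x = λ² - 23 - 23 = 4 - 46 ≡ 16; y = λ·(23 - 16) - 23 ≡ 20. → (16, 20)
3G: (16, 20) + (23, 23). λ = (23 - 20)/(23 - 16) ≡ 3/7 mod 29. 7⁻¹ ≡ 25 (mod 29), so λ ≡ 17.
  x = λ² - 16 - 23 = 289 - 39 ≡ 18; y = λ·(16 - 18) - 20 ≡ 4. → (18, 4)
4G: (18, 4) + (23, 23). λ = (23 - 4)/(23 - 18) ≡ 19/5 mod 29. 5⁻¹ ≡ 6 (mod 29) since 5·6 = 30 ≡ 1, so λ ≡ 27.
  x = λ² - 18 - 23 = 729 - 41 ≡ 21; y = λ·(18 - 21) - 4 ≡ 2. → (21, 2)
5G: (21, 2) + (23, 23). λ = (23 - 2)/(23 - 21) ≡ 21/2 mod 29. 2⁻¹ ≡ 15 (mod 29) since 2·15 = 30 ≡ 1, so λ ≡ 25.
  x = λ² - 21 - 23 = 625 - 44 ≡ 1; y = λ·(21 - 1) - 2 ≡ 5. → (1, 5)
6G: (1, 5) + (23, 23). λ = (23 - 5)/(23 - 1) ≡ 18/22 mod 29. 22⁻¹ ≡ 4 (mod 29) since 22·4 = 88 ≡ 1, so λ ≡ 14.
  x = λ² - 1 - 23 = 196 - 24 ≡ 27; y = λ·(1 - 27) - 5 ≡ 8. → (27, 8)
7G: (27, 8) + (23, 23). λ = (23 - 8)/(23 - 27) ≡ 15/25 mod 29. 25⁻¹ ≡ 7 (mod 29), so λ ≡ 18.
  x = λ² - 27 - 23 = 324 - 50 ≡ 13; y = λ·(27 - 13) - 8 ≡ 12. → (13, 12)
8G: (13, 12) + (23, 23). λ = (23 - 12)/(23 - 13) ≡ 11/10 mod 29. 10⁻¹ ≡ 3 (mod 29), so λ ≡ 4.
  x = λ² - 13 - 23 = 16 - 36 ≡ 9; y = λ·(13 - 9) - 12 ≡ 4. → (9, 4)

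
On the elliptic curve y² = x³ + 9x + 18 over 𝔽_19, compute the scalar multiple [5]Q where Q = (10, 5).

Repeated addition: build up to 5Q.
2Q: tangent at (10, 5): λ = (3·10² + 9)/(2·5) ≡ 5/10. 10⁻¹ ≡ 2 (mod 19), so λ ≡ 5·2 ≡ 10.
  x = λ² - 10 - 10 = 100 - 20 ≡ 4; y = λ·(10 - 4) - 5 ≡ 17. → (4, 17)
3Q: (4, 17) + (10, 5). λ = (5 - 17)/(10 - 4) ≡ 7/6 mod 19. 6⁻¹ ≡ 16 (mod 19), so λ ≡ 17.
  x = λ² - 4 - 10 = 289 - 14 ≡ 9; y = λ·(4 - 9) - 17 ≡ 12. → (9, 12)
4Q: (9, 12) + (10, 5). λ = (5 - 12)/(10 - 9) ≡ 12/1 mod 19. 1⁻¹ ≡ 1 (mod 19), so λ ≡ 12.
  x = λ² - 9 - 10 = 144 - 19 ≡ 11; y = λ·(9 - 11) - 12 ≡ 2. → (11, 2)
5Q: (11, 2) + (10, 5). λ = (5 - 2)/(10 - 11) ≡ 3/18 mod 19. 18⁻¹ ≡ 18 (mod 19), so λ ≡ 16.
  x = λ² - 11 - 10 = 256 - 21 ≡ 7; y = λ·(11 - 7) - 2 ≡ 5. → (7, 5)

(7, 5)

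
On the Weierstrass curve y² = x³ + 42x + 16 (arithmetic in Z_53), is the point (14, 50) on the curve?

yes

y² = 50² ≡ 9; x³ + 42x + 16 = 3348 ≡ 9 (mod 53). 9 = 9.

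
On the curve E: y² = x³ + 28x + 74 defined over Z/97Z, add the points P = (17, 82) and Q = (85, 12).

(48, 84)

(17, 82) + (85, 12). λ = (12 - 82)/(85 - 17) ≡ 27/68 mod 97. 68⁻¹ ≡ 10 (mod 97) since 68·10 = 680 ≡ 1, so λ ≡ 76.
  x = λ² - 17 - 85 = 5776 - 102 ≡ 48; y = λ·(17 - 48) - 82 ≡ 84. → (48, 84)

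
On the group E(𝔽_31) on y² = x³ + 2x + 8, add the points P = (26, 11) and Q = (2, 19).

(10, 25)

(26, 11) + (2, 19). λ = (19 - 11)/(2 - 26) ≡ 8/7 mod 31. 7⁻¹ ≡ 9 (mod 31) since 7·9 = 63 ≡ 1, so λ ≡ 10.
  x = λ² - 26 - 2 = 100 - 28 ≡ 10; y = λ·(26 - 10) - 11 ≡ 25. → (10, 25)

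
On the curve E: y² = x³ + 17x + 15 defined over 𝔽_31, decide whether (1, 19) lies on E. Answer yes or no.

no

y² = 19² ≡ 20; x³ + 17x + 15 = 33 ≡ 2 (mod 31). 20 ≠ 2.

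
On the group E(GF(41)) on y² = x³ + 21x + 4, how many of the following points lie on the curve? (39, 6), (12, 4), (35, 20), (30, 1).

(39, 6): 6² ≡ 36, rhs ≡ 36 → on.
(12, 4): 4² ≡ 16, rhs ≡ 16 → on.
(35, 20): 20² ≡ 31, rhs ≡ 31 → on.
(30, 1): 1² ≡ 1, rhs ≡ 0 → off.

3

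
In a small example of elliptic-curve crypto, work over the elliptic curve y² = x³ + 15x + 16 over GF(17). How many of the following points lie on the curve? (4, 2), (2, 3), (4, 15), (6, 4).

3

(4, 2): 2² ≡ 4, rhs ≡ 4 → on.
(2, 3): 3² ≡ 9, rhs ≡ 3 → off.
(4, 15): 15² ≡ 4, rhs ≡ 4 → on.
(6, 4): 4² ≡ 16, rhs ≡ 16 → on.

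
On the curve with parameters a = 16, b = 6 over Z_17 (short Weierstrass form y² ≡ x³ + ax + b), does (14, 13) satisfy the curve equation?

yes

y² = 13² ≡ 16; x³ + 16x + 6 = 2974 ≡ 16 (mod 17). 16 = 16.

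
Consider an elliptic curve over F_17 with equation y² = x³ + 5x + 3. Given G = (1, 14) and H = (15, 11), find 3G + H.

(2, 15)

First 3G:
Repeated addition: build up to 3G.
2G: tangent at (1, 14): λ = (3·1² + 5)/(2·14) ≡ 8/11. 11⁻¹ ≡ 14 (mod 17) since 11·14 = 154 ≡ 1, so λ ≡ 8·14 ≡ 10.
  x = λ² - 1 - 1 = 100 - 2 ≡ 13; y = λ·(1 - 13) - 14 ≡ 2. → (13, 2)
3G: (13, 2) + (1, 14). λ = (14 - 2)/(1 - 13) ≡ 12/5 mod 17. 5⁻¹ ≡ 7 (mod 17) since 5·7 = 35 ≡ 1, so λ ≡ 16.
  x = λ² - 13 - 1 = 256 - 14 ≡ 4; y = λ·(13 - 4) - 2 ≡ 6. → (4, 6)
3G = (4, 6).
Finally 3G + H:
(4, 6) + (15, 11). λ = (11 - 6)/(15 - 4) ≡ 5/11 mod 17. 11⁻¹ ≡ 14 (mod 17) since 11·14 = 154 ≡ 1, so λ ≡ 2.
  x = λ² - 4 - 15 = 4 - 19 ≡ 2; y = λ·(4 - 2) - 6 ≡ 15. → (2, 15)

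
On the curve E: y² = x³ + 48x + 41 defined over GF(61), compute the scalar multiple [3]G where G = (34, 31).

Repeated addition: build up to 3G.
2G: tangent at (34, 31): λ = (3·34² + 48)/(2·31) ≡ 39/1. 1⁻¹ ≡ 1 (mod 61) since 1·1 = 1 ≡ 1, so λ ≡ 39·1 ≡ 39.
  x = λ² - 34 - 34 = 1521 - 68 ≡ 50; y = λ·(34 - 50) - 31 ≡ 16. → (50, 16)
3G: (50, 16) + (34, 31). λ = (31 - 16)/(34 - 50) ≡ 15/45 mod 61. 45⁻¹ ≡ 19 (mod 61) since 45·19 = 855 ≡ 1, so λ ≡ 41.
  x = λ² - 50 - 34 = 1681 - 84 ≡ 11; y = λ·(50 - 11) - 16 ≡ 58. → (11, 58)

(11, 58)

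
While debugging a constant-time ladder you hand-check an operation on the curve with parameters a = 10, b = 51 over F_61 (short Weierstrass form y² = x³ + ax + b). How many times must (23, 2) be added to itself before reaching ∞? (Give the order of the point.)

2P: tangent at (23, 2): λ = (3·23² + 10)/(2·2) ≡ 11/4. 4⁻¹ ≡ 46 (mod 61) since 4·46 = 184 ≡ 1, so λ ≡ 11·46 ≡ 18.
  x = λ² - 23 - 23 = 324 - 46 ≡ 34; y = λ·(23 - 34) - 2 ≡ 44. → (34, 44)
3P: (34, 44) + (23, 2). λ = (2 - 44)/(23 - 34) ≡ 19/50 mod 61. 50⁻¹ ≡ 11 (mod 61) since 50·11 = 550 ≡ 1, so λ ≡ 26.
  x = λ² - 34 - 23 = 676 - 57 ≡ 9; y = λ·(34 - 9) - 44 ≡ 57. → (9, 57)
4P: (9, 57) + (23, 2). λ = (2 - 57)/(23 - 9) ≡ 6/14 mod 61. 14⁻¹ ≡ 48 (mod 61) since 14·48 = 672 ≡ 1, so λ ≡ 44.
  x = λ² - 9 - 23 = 1936 - 32 ≡ 13; y = λ·(9 - 13) - 57 ≡ 11. → (13, 11)
5P: (13, 11) + (23, 2). λ = (2 - 11)/(23 - 13) ≡ 52/10 mod 61. 10⁻¹ ≡ 55 (mod 61) since 10·55 = 550 ≡ 1, so λ ≡ 54.
  x = λ² - 13 - 23 = 2916 - 36 ≡ 13; y = λ·(13 - 13) - 11 ≡ 50. → (13, 50)
6P: (13, 50) + (23, 2). λ = (2 - 50)/(23 - 13) ≡ 13/10 mod 61. 10⁻¹ ≡ 55 (mod 61), so λ ≡ 44.
  x = λ² - 13 - 23 = 1936 - 36 ≡ 9; y = λ·(13 - 9) - 50 ≡ 4. → (9, 4)
7P: (9, 4) + (23, 2). λ = (2 - 4)/(23 - 9) ≡ 59/14 mod 61. 14⁻¹ ≡ 48 (mod 61), so λ ≡ 26.
  x = λ² - 9 - 23 = 676 - 32 ≡ 34; y = λ·(9 - 34) - 4 ≡ 17. → (34, 17)
8P: (34, 17) + (23, 2). λ = (2 - 17)/(23 - 34) ≡ 46/50 mod 61. 50⁻¹ ≡ 11 (mod 61), so λ ≡ 18.
  x = λ² - 34 - 23 = 324 - 57 ≡ 23; y = λ·(34 - 23) - 17 ≡ 59. → (23, 59)
9P: (23, 59) + (23, 2): same x and y₁ ≡ -y₂, so the sum is ∞.
9P = ∞, so the order is 9.

9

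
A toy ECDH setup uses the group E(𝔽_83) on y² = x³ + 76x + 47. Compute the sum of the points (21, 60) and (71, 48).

(22, 0)

(21, 60) + (71, 48). λ = (48 - 60)/(71 - 21) ≡ 71/50 mod 83. 50⁻¹ ≡ 5 (mod 83), so λ ≡ 23.
  x = λ² - 21 - 71 = 529 - 92 ≡ 22; y = λ·(21 - 22) - 60 ≡ 0. → (22, 0)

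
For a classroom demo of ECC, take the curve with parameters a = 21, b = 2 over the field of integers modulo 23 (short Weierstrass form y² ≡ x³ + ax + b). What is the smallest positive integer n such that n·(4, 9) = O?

8

2P: tangent at (4, 9): λ = (3·4² + 21)/(2·9) ≡ 0/18. 18⁻¹ ≡ 9 (mod 23), so λ ≡ 0·9 ≡ 0.
  x = λ² - 4 - 4 = 0 - 8 ≡ 15; y = λ·(4 - 15) - 9 ≡ 14. → (15, 14)
3P: (15, 14) + (4, 9). λ = (9 - 14)/(4 - 15) ≡ 18/12 mod 23. 12⁻¹ ≡ 2 (mod 23), so λ ≡ 13.
  x = λ² - 15 - 4 = 169 - 19 ≡ 12; y = λ·(15 - 12) - 14 ≡ 2. → (12, 2)
4P: (12, 2) + (4, 9). λ = (9 - 2)/(4 - 12) ≡ 7/15 mod 23. 15⁻¹ ≡ 20 (mod 23) since 15·20 = 300 ≡ 1, so λ ≡ 2.
  x = λ² - 12 - 4 = 4 - 16 ≡ 11; y = λ·(12 - 11) - 2 ≡ 0. → (11, 0)
5P: (11, 0) + (4, 9). λ = (9 - 0)/(4 - 11) ≡ 9/16 mod 23. 16⁻¹ ≡ 13 (mod 23), so λ ≡ 2.
  x = λ² - 11 - 4 = 4 - 15 ≡ 12; y = λ·(11 - 12) - 0 ≡ 21. → (12, 21)
6P: (12, 21) + (4, 9). λ = (9 - 21)/(4 - 12) ≡ 11/15 mod 23. 15⁻¹ ≡ 20 (mod 23), so λ ≡ 13.
  x = λ² - 12 - 4 = 169 - 16 ≡ 15; y = λ·(12 - 15) - 21 ≡ 9. → (15, 9)
7P: (15, 9) + (4, 9). λ = (9 - 9)/(4 - 15) ≡ 0/12 mod 23. 12⁻¹ ≡ 2 (mod 23), so λ ≡ 0.
  x = λ² - 15 - 4 = 0 - 19 ≡ 4; y = λ·(15 - 4) - 9 ≡ 14. → (4, 14)
8P: (4, 14) + (4, 9): same x and y₁ ≡ -y₂, so the sum is O.
8P = O, so the order is 8.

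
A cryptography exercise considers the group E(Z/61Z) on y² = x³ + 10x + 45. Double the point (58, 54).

(55, 47)

tangent at (58, 54): λ = (3·58² + 10)/(2·54) ≡ 37/47. 47⁻¹ ≡ 13 (mod 61), so λ ≡ 37·13 ≡ 54.
  x = λ² - 58 - 58 = 2916 - 116 ≡ 55; y = λ·(58 - 55) - 54 ≡ 47. → (55, 47)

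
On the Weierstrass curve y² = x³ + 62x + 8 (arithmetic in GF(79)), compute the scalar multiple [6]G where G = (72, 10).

(57, 77)

Double-and-add on 6 = (110)₂. Start with G = (72, 10) for the leading 1-bit.
double: tangent at (72, 10): λ = (3·72² + 62)/(2·10) ≡ 51/20. 20⁻¹ ≡ 4 (mod 79), so λ ≡ 51·4 ≡ 46.
  x = λ² - 72 - 72 = 2116 - 144 ≡ 76; y = λ·(72 - 76) - 10 ≡ 43. → (76, 43)
add G: (76, 43) + (72, 10). λ = (10 - 43)/(72 - 76) ≡ 46/75 mod 79. 75⁻¹ ≡ 59 (mod 79) since 75·59 = 4425 ≡ 1, so λ ≡ 28.
  x = λ² - 76 - 72 = 784 - 148 ≡ 4; y = λ·(76 - 4) - 43 ≡ 77. → (4, 77)
double: tangent at (4, 77): λ = (3·4² + 62)/(2·77) ≡ 31/75. 75⁻¹ ≡ 59 (mod 79), so λ ≡ 31·59 ≡ 12.
  x = λ² - 4 - 4 = 144 - 8 ≡ 57; y = λ·(4 - 57) - 77 ≡ 77. → (57, 77)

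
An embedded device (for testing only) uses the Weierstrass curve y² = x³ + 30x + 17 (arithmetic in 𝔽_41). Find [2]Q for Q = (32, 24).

(22, 38)

tangent at (32, 24): λ = (3·32² + 30)/(2·24) ≡ 27/7. 7⁻¹ ≡ 6 (mod 41) since 7·6 = 42 ≡ 1, so λ ≡ 27·6 ≡ 39.
  x = λ² - 32 - 32 = 1521 - 64 ≡ 22; y = λ·(32 - 22) - 24 ≡ 38. → (22, 38)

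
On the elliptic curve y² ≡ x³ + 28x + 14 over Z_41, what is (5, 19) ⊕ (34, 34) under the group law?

(5, 19) + (34, 34). λ = (34 - 19)/(34 - 5) ≡ 15/29 mod 41. 29⁻¹ ≡ 17 (mod 41), so λ ≡ 9.
  x = λ² - 5 - 34 = 81 - 39 ≡ 1; y = λ·(5 - 1) - 19 ≡ 17. → (1, 17)

(1, 17)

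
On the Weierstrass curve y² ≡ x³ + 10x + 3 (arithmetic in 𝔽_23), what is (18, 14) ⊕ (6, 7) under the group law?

(11, 15)

(18, 14) + (6, 7). λ = (7 - 14)/(6 - 18) ≡ 16/11 mod 23. 11⁻¹ ≡ 21 (mod 23), so λ ≡ 14.
  x = λ² - 18 - 6 = 196 - 24 ≡ 11; y = λ·(18 - 11) - 14 ≡ 15. → (11, 15)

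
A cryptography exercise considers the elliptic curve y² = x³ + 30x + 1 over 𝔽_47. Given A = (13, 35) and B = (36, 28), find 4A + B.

(29, 16)

First 4A:
Double-and-add on 4 = (100)₂. Start with A = (13, 35) for the leading 1-bit.
double: tangent at (13, 35): λ = (3·13² + 30)/(2·35) ≡ 20/23. 23⁻¹ ≡ 45 (mod 47), so λ ≡ 20·45 ≡ 7.
  x = λ² - 13 - 13 = 49 - 26 ≡ 23; y = λ·(13 - 23) - 35 ≡ 36. → (23, 36)
double: tangent at (23, 36): λ = (3·23² + 30)/(2·36) ≡ 19/25. 25⁻¹ ≡ 32 (mod 47) since 25·32 = 800 ≡ 1, so λ ≡ 19·32 ≡ 44.
  x = λ² - 23 - 23 = 1936 - 46 ≡ 10; y = λ·(23 - 10) - 36 ≡ 19. → (10, 19)
4A = (10, 19).
Finally 4A + B:
(10, 19) + (36, 28). λ = (28 - 19)/(36 - 10) ≡ 9/26 mod 47. 26⁻¹ ≡ 38 (mod 47), so λ ≡ 13.
  x = λ² - 10 - 36 = 169 - 46 ≡ 29; y = λ·(10 - 29) - 19 ≡ 16. → (29, 16)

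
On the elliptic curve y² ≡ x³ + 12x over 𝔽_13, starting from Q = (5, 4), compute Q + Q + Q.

Repeated addition: build up to 3Q.
2Q: tangent at (5, 4): λ = (3·5² + 12)/(2·4) ≡ 9/8. 8⁻¹ ≡ 5 (mod 13), so λ ≡ 9·5 ≡ 6.
  x = λ² - 5 - 5 = 36 - 10 ≡ 0; y = λ·(5 - 0) - 4 ≡ 0. → (0, 0)
3Q: (0, 0) + (5, 4). λ = (4 - 0)/(5 - 0) ≡ 4/5 mod 13. 5⁻¹ ≡ 8 (mod 13), so λ ≡ 6.
  x = λ² - 0 - 5 = 36 - 5 ≡ 5; y = λ·(0 - 5) - 0 ≡ 9. → (5, 9)

(5, 9)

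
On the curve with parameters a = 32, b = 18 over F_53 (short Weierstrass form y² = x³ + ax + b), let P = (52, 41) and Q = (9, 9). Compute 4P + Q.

First 4P:
Double-and-add on 4 = (100)₂. Start with P = (52, 41) for the leading 1-bit.
double: tangent at (52, 41): λ = (3·52² + 32)/(2·41) ≡ 35/29. 29⁻¹ ≡ 11 (mod 53), so λ ≡ 35·11 ≡ 14.
  x = λ² - 52 - 52 = 196 - 104 ≡ 39; y = λ·(52 - 39) - 41 ≡ 35. → (39, 35)
double: tangent at (39, 35): λ = (3·39² + 32)/(2·35) ≡ 37/17. 17⁻¹ ≡ 25 (mod 53) since 17·25 = 425 ≡ 1, so λ ≡ 37·25 ≡ 24.
  x = λ² - 39 - 39 = 576 - 78 ≡ 21; y = λ·(39 - 21) - 35 ≡ 26. → (21, 26)
4P = (21, 26).
Finally 4P + Q:
(21, 26) + (9, 9). λ = (9 - 26)/(9 - 21) ≡ 36/41 mod 53. 41⁻¹ ≡ 22 (mod 53) since 41·22 = 902 ≡ 1, so λ ≡ 50.
  x = λ² - 21 - 9 = 2500 - 30 ≡ 32; y = λ·(21 - 32) - 26 ≡ 7. → (32, 7)

(32, 7)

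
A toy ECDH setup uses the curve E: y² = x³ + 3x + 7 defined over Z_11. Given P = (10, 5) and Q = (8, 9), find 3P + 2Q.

First 3P:
Repeated addition: build up to 3P.
2P: tangent at (10, 5): λ = (3·10² + 3)/(2·5) ≡ 6/10. 10⁻¹ ≡ 10 (mod 11) since 10·10 = 100 ≡ 1, so λ ≡ 6·10 ≡ 5.
  x = λ² - 10 - 10 = 25 - 20 ≡ 5; y = λ·(10 - 5) - 5 ≡ 9. → (5, 9)
3P: (5, 9) + (10, 5). λ = (5 - 9)/(10 - 5) ≡ 7/5 mod 11. 5⁻¹ ≡ 9 (mod 11), so λ ≡ 8.
  x = λ² - 5 - 10 = 64 - 15 ≡ 5; y = λ·(5 - 5) - 9 ≡ 2. → (5, 2)
3P = (5, 2).
Next 2Q:
Repeated addition: build up to 2Q.
2Q: tangent at (8, 9): λ = (3·8² + 3)/(2·9) ≡ 8/7. 7⁻¹ ≡ 8 (mod 11), so λ ≡ 8·8 ≡ 9.
  x = λ² - 8 - 8 = 81 - 16 ≡ 10; y = λ·(8 - 10) - 9 ≡ 6. → (10, 6)
2Q = (10, 6).
Finally 3P + 2Q:
(5, 2) + (10, 6). λ = (6 - 2)/(10 - 5) ≡ 4/5 mod 11. 5⁻¹ ≡ 9 (mod 11) since 5·9 = 45 ≡ 1, so λ ≡ 3.
  x = λ² - 5 - 10 = 9 - 15 ≡ 5; y = λ·(5 - 5) - 2 ≡ 9. → (5, 9)

(5, 9)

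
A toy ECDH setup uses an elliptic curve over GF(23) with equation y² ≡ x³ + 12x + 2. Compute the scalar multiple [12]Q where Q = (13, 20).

Double-and-add on 12 = (1100)₂. Start with Q = (13, 20) for the leading 1-bit.
double: tangent at (13, 20): λ = (3·13² + 12)/(2·20) ≡ 13/17. 17⁻¹ ≡ 19 (mod 23) since 17·19 = 323 ≡ 1, so λ ≡ 13·19 ≡ 17.
  x = λ² - 13 - 13 = 289 - 26 ≡ 10; y = λ·(13 - 10) - 20 ≡ 8. → (10, 8)
add Q: (10, 8) + (13, 20). λ = (20 - 8)/(13 - 10) ≡ 12/3 mod 23. 3⁻¹ ≡ 8 (mod 23) since 3·8 = 24 ≡ 1, so λ ≡ 4.
  x = λ² - 10 - 13 = 16 - 23 ≡ 16; y = λ·(10 - 16) - 8 ≡ 14. → (16, 14)
double: tangent at (16, 14): λ = (3·16² + 12)/(2·14) ≡ 21/5. 5⁻¹ ≡ 14 (mod 23) since 5·14 = 70 ≡ 1, so λ ≡ 21·14 ≡ 18.
  x = λ² - 16 - 16 = 324 - 32 ≡ 16; y = λ·(16 - 16) - 14 ≡ 9. → (16, 9)
double: tangent at (16, 9): λ = (3·16² + 12)/(2·9) ≡ 21/18. 18⁻¹ ≡ 9 (mod 23), so λ ≡ 21·9 ≡ 5.
  x = λ² - 16 - 16 = 25 - 32 ≡ 16; y = λ·(16 - 16) - 9 ≡ 14. → (16, 14)

(16, 14)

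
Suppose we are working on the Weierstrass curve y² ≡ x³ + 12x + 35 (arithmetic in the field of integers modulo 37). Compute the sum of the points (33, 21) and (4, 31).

(33, 21) + (4, 31). λ = (31 - 21)/(4 - 33) ≡ 10/8 mod 37. 8⁻¹ ≡ 14 (mod 37) since 8·14 = 112 ≡ 1, so λ ≡ 29.
  x = λ² - 33 - 4 = 841 - 37 ≡ 27; y = λ·(33 - 27) - 21 ≡ 5. → (27, 5)

(27, 5)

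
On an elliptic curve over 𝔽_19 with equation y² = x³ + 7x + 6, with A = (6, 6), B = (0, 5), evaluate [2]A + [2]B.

First 2A:
Repeated addition: build up to 2A.
2A: tangent at (6, 6): λ = (3·6² + 7)/(2·6) ≡ 1/12. 12⁻¹ ≡ 8 (mod 19), so λ ≡ 1·8 ≡ 8.
  x = λ² - 6 - 6 = 64 - 12 ≡ 14; y = λ·(6 - 14) - 6 ≡ 6. → (14, 6)
2A = (14, 6).
Next 2B:
Repeated addition: build up to 2B.
2B: tangent at (0, 5): λ = (3·0² + 7)/(2·5) ≡ 7/10. 10⁻¹ ≡ 2 (mod 19), so λ ≡ 7·2 ≡ 14.
  x = λ² - 0 - 0 = 196 - 0 ≡ 6; y = λ·(0 - 6) - 5 ≡ 6. → (6, 6)
2B = (6, 6).
Finally 2A + 2B:
(14, 6) + (6, 6). λ = (6 - 6)/(6 - 14) ≡ 0/11 mod 19. 11⁻¹ ≡ 7 (mod 19) since 11·7 = 77 ≡ 1, so λ ≡ 0.
  x = λ² - 14 - 6 = 0 - 20 ≡ 18; y = λ·(14 - 18) - 6 ≡ 13. → (18, 13)

(18, 13)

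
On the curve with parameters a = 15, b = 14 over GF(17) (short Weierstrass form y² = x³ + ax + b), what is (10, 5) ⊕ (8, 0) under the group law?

(10, 5) + (8, 0). λ = (0 - 5)/(8 - 10) ≡ 12/15 mod 17. 15⁻¹ ≡ 8 (mod 17), so λ ≡ 11.
  x = λ² - 10 - 8 = 121 - 18 ≡ 1; y = λ·(10 - 1) - 5 ≡ 9. → (1, 9)

(1, 9)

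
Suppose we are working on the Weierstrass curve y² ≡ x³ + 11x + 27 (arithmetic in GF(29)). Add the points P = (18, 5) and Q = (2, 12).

(18, 5) + (2, 12). λ = (12 - 5)/(2 - 18) ≡ 7/13 mod 29. 13⁻¹ ≡ 9 (mod 29) since 13·9 = 117 ≡ 1, so λ ≡ 5.
  x = λ² - 18 - 2 = 25 - 20 ≡ 5; y = λ·(18 - 5) - 5 ≡ 2. → (5, 2)

(5, 2)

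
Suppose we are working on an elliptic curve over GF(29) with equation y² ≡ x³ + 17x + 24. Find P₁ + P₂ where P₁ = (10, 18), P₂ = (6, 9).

(10, 18) + (6, 9). λ = (9 - 18)/(6 - 10) ≡ 20/25 mod 29. 25⁻¹ ≡ 7 (mod 29), so λ ≡ 24.
  x = λ² - 10 - 6 = 576 - 16 ≡ 9; y = λ·(10 - 9) - 18 ≡ 6. → (9, 6)

(9, 6)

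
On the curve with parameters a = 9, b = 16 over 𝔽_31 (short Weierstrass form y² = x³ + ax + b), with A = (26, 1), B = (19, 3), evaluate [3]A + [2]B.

First 3A:
Repeated addition: build up to 3A.
2A: tangent at (26, 1): λ = (3·26² + 9)/(2·1) ≡ 22/2. 2⁻¹ ≡ 16 (mod 31) since 2·16 = 32 ≡ 1, so λ ≡ 22·16 ≡ 11.
  x = λ² - 26 - 26 = 121 - 52 ≡ 7; y = λ·(26 - 7) - 1 ≡ 22. → (7, 22)
3A: (7, 22) + (26, 1). λ = (1 - 22)/(26 - 7) ≡ 10/19 mod 31. 19⁻¹ ≡ 18 (mod 31), so λ ≡ 25.
  x = λ² - 7 - 26 = 625 - 33 ≡ 3; y = λ·(7 - 3) - 22 ≡ 16. → (3, 16)
3A = (3, 16).
Next 2B:
Repeated addition: build up to 2B.
2B: tangent at (19, 3): λ = (3·19² + 9)/(2·3) ≡ 7/6. 6⁻¹ ≡ 26 (mod 31), so λ ≡ 7·26 ≡ 27.
  x = λ² - 19 - 19 = 729 - 38 ≡ 9; y = λ·(19 - 9) - 3 ≡ 19. → (9, 19)
2B = (9, 19).
Finally 3A + 2B:
(3, 16) + (9, 19). λ = (19 - 16)/(9 - 3) ≡ 3/6 mod 31. 6⁻¹ ≡ 26 (mod 31), so λ ≡ 16.
  x = λ² - 3 - 9 = 256 - 12 ≡ 27; y = λ·(3 - 27) - 16 ≡ 3. → (27, 3)

(27, 3)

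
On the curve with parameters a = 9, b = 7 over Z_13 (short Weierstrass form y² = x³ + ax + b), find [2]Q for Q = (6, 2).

(1, 11)

tangent at (6, 2): λ = (3·6² + 9)/(2·2) ≡ 0/4. 4⁻¹ ≡ 10 (mod 13), so λ ≡ 0·10 ≡ 0.
  x = λ² - 6 - 6 = 0 - 12 ≡ 1; y = λ·(6 - 1) - 2 ≡ 11. → (1, 11)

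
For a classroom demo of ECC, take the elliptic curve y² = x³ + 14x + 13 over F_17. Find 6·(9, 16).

(9, 16)

Write P = (9, 16).
Repeated addition: build up to 6P.
2P: tangent at (9, 16): λ = (3·9² + 14)/(2·16) ≡ 2/15. 15⁻¹ ≡ 8 (mod 17), so λ ≡ 2·8 ≡ 16.
  x = λ² - 9 - 9 = 256 - 18 ≡ 0; y = λ·(9 - 0) - 16 ≡ 9. → (0, 9)
3P: (0, 9) + (9, 16). λ = (16 - 9)/(9 - 0) ≡ 7/9 mod 17. 9⁻¹ ≡ 2 (mod 17), so λ ≡ 14.
  x = λ² - 0 - 9 = 196 - 9 ≡ 0; y = λ·(0 - 0) - 9 ≡ 8. → (0, 8)
4P: (0, 8) + (9, 16). λ = (16 - 8)/(9 - 0) ≡ 8/9 mod 17. 9⁻¹ ≡ 2 (mod 17) since 9·2 = 18 ≡ 1, so λ ≡ 16.
  x = λ² - 0 - 9 = 256 - 9 ≡ 9; y = λ·(0 - 9) - 8 ≡ 1. → (9, 1)
5P: (9, 1) + (9, 16): same x and y₁ ≡ -y₂, so the sum is ∞.
6P: ∞ + (9, 16) = (9, 16) (identity).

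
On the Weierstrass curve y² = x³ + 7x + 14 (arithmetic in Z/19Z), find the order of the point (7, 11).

5

2P: tangent at (7, 11): λ = (3·7² + 7)/(2·11) ≡ 2/3. 3⁻¹ ≡ 13 (mod 19), so λ ≡ 2·13 ≡ 7.
  x = λ² - 7 - 7 = 49 - 14 ≡ 16; y = λ·(7 - 16) - 11 ≡ 2. → (16, 2)
3P: (16, 2) + (7, 11). λ = (11 - 2)/(7 - 16) ≡ 9/10 mod 19. 10⁻¹ ≡ 2 (mod 19) since 10·2 = 20 ≡ 1, so λ ≡ 18.
  x = λ² - 16 - 7 = 324 - 23 ≡ 16; y = λ·(16 - 16) - 2 ≡ 17. → (16, 17)
4P: (16, 17) + (7, 11). λ = (11 - 17)/(7 - 16) ≡ 13/10 mod 19. 10⁻¹ ≡ 2 (mod 19) since 10·2 = 20 ≡ 1, so λ ≡ 7.
  x = λ² - 16 - 7 = 49 - 23 ≡ 7; y = λ·(16 - 7) - 17 ≡ 8. → (7, 8)
5P: (7, 8) + (7, 11): same x and y₁ ≡ -y₂, so the sum is O.
5P = O, so the order is 5.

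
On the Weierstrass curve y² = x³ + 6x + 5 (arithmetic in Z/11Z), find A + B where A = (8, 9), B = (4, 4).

(8, 9) + (4, 4). λ = (4 - 9)/(4 - 8) ≡ 6/7 mod 11. 7⁻¹ ≡ 8 (mod 11), so λ ≡ 4.
  x = λ² - 8 - 4 = 16 - 12 ≡ 4; y = λ·(8 - 4) - 9 ≡ 7. → (4, 7)

(4, 7)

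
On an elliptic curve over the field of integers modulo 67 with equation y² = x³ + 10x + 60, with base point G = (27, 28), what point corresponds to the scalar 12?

Double-and-add on 12 = (1100)₂. Start with G = (27, 28) for the leading 1-bit.
double: tangent at (27, 28): λ = (3·27² + 10)/(2·28) ≡ 53/56. 56⁻¹ ≡ 6 (mod 67), so λ ≡ 53·6 ≡ 50.
  x = λ² - 27 - 27 = 2500 - 54 ≡ 34; y = λ·(27 - 34) - 28 ≡ 24. → (34, 24)
add G: (34, 24) + (27, 28). λ = (28 - 24)/(27 - 34) ≡ 4/60 mod 67. 60⁻¹ ≡ 19 (mod 67), so λ ≡ 9.
  x = λ² - 34 - 27 = 81 - 61 ≡ 20; y = λ·(34 - 20) - 24 ≡ 35. → (20, 35)
double: tangent at (20, 35): λ = (3·20² + 10)/(2·35) ≡ 4/3. 3⁻¹ ≡ 45 (mod 67), so λ ≡ 4·45 ≡ 46.
  x = λ² - 20 - 20 = 2116 - 40 ≡ 66; y = λ·(20 - 66) - 35 ≡ 60. → (66, 60)
double: tangent at (66, 60): λ = (3·66² + 10)/(2·60) ≡ 13/53. 53⁻¹ ≡ 43 (mod 67) since 53·43 = 2279 ≡ 1, so λ ≡ 13·43 ≡ 23.
  x = λ² - 66 - 66 = 529 - 132 ≡ 62; y = λ·(66 - 62) - 60 ≡ 32. → (62, 32)

(62, 32)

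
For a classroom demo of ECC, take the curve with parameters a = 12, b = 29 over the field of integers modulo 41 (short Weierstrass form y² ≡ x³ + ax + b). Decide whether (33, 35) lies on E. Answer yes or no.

yes

y² = 35² ≡ 36; x³ + 12x + 29 = 36362 ≡ 36 (mod 41). 36 = 36.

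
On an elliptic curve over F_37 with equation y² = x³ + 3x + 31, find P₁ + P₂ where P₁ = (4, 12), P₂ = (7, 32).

(4, 12) + (7, 32). λ = (32 - 12)/(7 - 4) ≡ 20/3 mod 37. 3⁻¹ ≡ 25 (mod 37), so λ ≡ 19.
  x = λ² - 4 - 7 = 361 - 11 ≡ 17; y = λ·(4 - 17) - 12 ≡ 0. → (17, 0)

(17, 0)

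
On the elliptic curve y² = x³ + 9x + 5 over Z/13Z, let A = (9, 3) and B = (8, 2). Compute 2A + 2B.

First 2A:
Repeated addition: build up to 2A.
2A: tangent at (9, 3): λ = (3·9² + 9)/(2·3) ≡ 5/6. 6⁻¹ ≡ 11 (mod 13), so λ ≡ 5·11 ≡ 3.
  x = λ² - 9 - 9 = 9 - 18 ≡ 4; y = λ·(9 - 4) - 3 ≡ 12. → (4, 12)
2A = (4, 12).
Next 2B:
Repeated addition: build up to 2B.
2B: tangent at (8, 2): λ = (3·8² + 9)/(2·2) ≡ 6/4. 4⁻¹ ≡ 10 (mod 13), so λ ≡ 6·10 ≡ 8.
  x = λ² - 8 - 8 = 64 - 16 ≡ 9; y = λ·(8 - 9) - 2 ≡ 3. → (9, 3)
2B = (9, 3).
Finally 2A + 2B:
(4, 12) + (9, 3). λ = (3 - 12)/(9 - 4) ≡ 4/5 mod 13. 5⁻¹ ≡ 8 (mod 13) since 5·8 = 40 ≡ 1, so λ ≡ 6.
  x = λ² - 4 - 9 = 36 - 13 ≡ 10; y = λ·(4 - 10) - 12 ≡ 4. → (10, 4)

(10, 4)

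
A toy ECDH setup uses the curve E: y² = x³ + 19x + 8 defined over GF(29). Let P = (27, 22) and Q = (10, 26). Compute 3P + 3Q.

First 3P:
Repeated addition: build up to 3P.
2P: tangent at (27, 22): λ = (3·27² + 19)/(2·22) ≡ 2/15. 15⁻¹ ≡ 2 (mod 29) since 15·2 = 30 ≡ 1, so λ ≡ 2·2 ≡ 4.
  x = λ² - 27 - 27 = 16 - 54 ≡ 20; y = λ·(27 - 20) - 22 ≡ 6. → (20, 6)
3P: (20, 6) + (27, 22). λ = (22 - 6)/(27 - 20) ≡ 16/7 mod 29. 7⁻¹ ≡ 25 (mod 29), so λ ≡ 23.
  x = λ² - 20 - 27 = 529 - 47 ≡ 18; y = λ·(20 - 18) - 6 ≡ 11. → (18, 11)
3P = (18, 11).
Next 3Q:
Repeated addition: build up to 3Q.
2Q: tangent at (10, 26): λ = (3·10² + 19)/(2·26) ≡ 0/23. 23⁻¹ ≡ 24 (mod 29) since 23·24 = 552 ≡ 1, so λ ≡ 0·24 ≡ 0.
  x = λ² - 10 - 10 = 0 - 20 ≡ 9; y = λ·(10 - 9) - 26 ≡ 3. → (9, 3)
3Q: (9, 3) + (10, 26). λ = (26 - 3)/(10 - 9) ≡ 23/1 mod 29. 1⁻¹ ≡ 1 (mod 29), so λ ≡ 23.
  x = λ² - 9 - 10 = 529 - 19 ≡ 17; y = λ·(9 - 17) - 3 ≡ 16. → (17, 16)
3Q = (17, 16).
Finally 3P + 3Q:
(18, 11) + (17, 16). λ = (16 - 11)/(17 - 18) ≡ 5/28 mod 29. 28⁻¹ ≡ 28 (mod 29) since 28·28 = 784 ≡ 1, so λ ≡ 24.
  x = λ² - 18 - 17 = 576 - 35 ≡ 19; y = λ·(18 - 19) - 11 ≡ 23. → (19, 23)

(19, 23)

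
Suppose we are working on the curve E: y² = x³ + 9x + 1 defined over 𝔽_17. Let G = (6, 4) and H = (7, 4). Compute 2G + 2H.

(0, 1)

First 2G:
Repeated addition: build up to 2G.
2G: tangent at (6, 4): λ = (3·6² + 9)/(2·4) ≡ 15/8. 8⁻¹ ≡ 15 (mod 17), so λ ≡ 15·15 ≡ 4.
  x = λ² - 6 - 6 = 16 - 12 ≡ 4; y = λ·(6 - 4) - 4 ≡ 4. → (4, 4)
2G = (4, 4).
Next 2H:
Repeated addition: build up to 2H.
2H: tangent at (7, 4): λ = (3·7² + 9)/(2·4) ≡ 3/8. 8⁻¹ ≡ 15 (mod 17) since 8·15 = 120 ≡ 1, so λ ≡ 3·15 ≡ 11.
  x = λ² - 7 - 7 = 121 - 14 ≡ 5; y = λ·(7 - 5) - 4 ≡ 1. → (5, 1)
2H = (5, 1).
Finally 2G + 2H:
(4, 4) + (5, 1). λ = (1 - 4)/(5 - 4) ≡ 14/1 mod 17. 1⁻¹ ≡ 1 (mod 17) since 1·1 = 1 ≡ 1, so λ ≡ 14.
  x = λ² - 4 - 5 = 196 - 9 ≡ 0; y = λ·(4 - 0) - 4 ≡ 1. → (0, 1)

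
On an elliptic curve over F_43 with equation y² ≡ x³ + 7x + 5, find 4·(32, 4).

(10, 0)

Write G = (32, 4).
Repeated addition: build up to 4G.
2G: tangent at (32, 4): λ = (3·32² + 7)/(2·4) ≡ 26/8. 8⁻¹ ≡ 27 (mod 43), so λ ≡ 26·27 ≡ 14.
  x = λ² - 32 - 32 = 196 - 64 ≡ 3; y = λ·(32 - 3) - 4 ≡ 15. → (3, 15)
3G: (3, 15) + (32, 4). λ = (4 - 15)/(32 - 3) ≡ 32/29 mod 43. 29⁻¹ ≡ 3 (mod 43) since 29·3 = 87 ≡ 1, so λ ≡ 10.
  x = λ² - 3 - 32 = 100 - 35 ≡ 22; y = λ·(3 - 22) - 15 ≡ 10. → (22, 10)
4G: (22, 10) + (32, 4). λ = (4 - 10)/(32 - 22) ≡ 37/10 mod 43. 10⁻¹ ≡ 13 (mod 43) since 10·13 = 130 ≡ 1, so λ ≡ 8.
  x = λ² - 22 - 32 = 64 - 54 ≡ 10; y = λ·(22 - 10) - 10 ≡ 0. → (10, 0)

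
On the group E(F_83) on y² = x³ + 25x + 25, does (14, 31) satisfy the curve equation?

y² = 31² ≡ 48; x³ + 25x + 25 = 3119 ≡ 48 (mod 83). 48 = 48.

yes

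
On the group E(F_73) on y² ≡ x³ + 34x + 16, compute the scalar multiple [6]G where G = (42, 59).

(57, 11)

Double-and-add on 6 = (110)₂. Start with G = (42, 59) for the leading 1-bit.
double: tangent at (42, 59): λ = (3·42² + 34)/(2·59) ≡ 70/45. 45⁻¹ ≡ 13 (mod 73), so λ ≡ 70·13 ≡ 34.
  x = λ² - 42 - 42 = 1156 - 84 ≡ 50; y = λ·(42 - 50) - 59 ≡ 34. → (50, 34)
add G: (50, 34) + (42, 59). λ = (59 - 34)/(42 - 50) ≡ 25/65 mod 73. 65⁻¹ ≡ 9 (mod 73) since 65·9 = 585 ≡ 1, so λ ≡ 6.
  x = λ² - 50 - 42 = 36 - 92 ≡ 17; y = λ·(50 - 17) - 34 ≡ 18. → (17, 18)
double: tangent at (17, 18): λ = (3·17² + 34)/(2·18) ≡ 25/36. 36⁻¹ ≡ 71 (mod 73) since 36·71 = 2556 ≡ 1, so λ ≡ 25·71 ≡ 23.
  x = λ² - 17 - 17 = 529 - 34 ≡ 57; y = λ·(17 - 57) - 18 ≡ 11. → (57, 11)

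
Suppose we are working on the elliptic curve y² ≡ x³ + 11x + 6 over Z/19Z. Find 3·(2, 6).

Write G = (2, 6).
Repeated addition: build up to 3G.
2G: tangent at (2, 6): λ = (3·2² + 11)/(2·6) ≡ 4/12. 12⁻¹ ≡ 8 (mod 19), so λ ≡ 4·8 ≡ 13.
  x = λ² - 2 - 2 = 169 - 4 ≡ 13; y = λ·(2 - 13) - 6 ≡ 3. → (13, 3)
3G: (13, 3) + (2, 6). λ = (6 - 3)/(2 - 13) ≡ 3/8 mod 19. 8⁻¹ ≡ 12 (mod 19), so λ ≡ 17.
  x = λ² - 13 - 2 = 289 - 15 ≡ 8; y = λ·(13 - 8) - 3 ≡ 6. → (8, 6)

(8, 6)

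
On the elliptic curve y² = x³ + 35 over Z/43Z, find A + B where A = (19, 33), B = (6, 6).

(33, 14)

(19, 33) + (6, 6). λ = (6 - 33)/(6 - 19) ≡ 16/30 mod 43. 30⁻¹ ≡ 33 (mod 43), so λ ≡ 12.
  x = λ² - 19 - 6 = 144 - 25 ≡ 33; y = λ·(19 - 33) - 33 ≡ 14. → (33, 14)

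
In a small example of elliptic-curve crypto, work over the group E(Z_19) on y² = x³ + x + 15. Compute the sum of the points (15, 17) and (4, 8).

(15, 17) + (4, 8). λ = (8 - 17)/(4 - 15) ≡ 10/8 mod 19. 8⁻¹ ≡ 12 (mod 19), so λ ≡ 6.
  x = λ² - 15 - 4 = 36 - 19 ≡ 17; y = λ·(15 - 17) - 17 ≡ 9. → (17, 9)

(17, 9)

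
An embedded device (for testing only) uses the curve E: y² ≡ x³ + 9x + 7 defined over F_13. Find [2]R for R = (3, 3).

(4, 4)

tangent at (3, 3): λ = (3·3² + 9)/(2·3) ≡ 10/6. 6⁻¹ ≡ 11 (mod 13) since 6·11 = 66 ≡ 1, so λ ≡ 10·11 ≡ 6.
  x = λ² - 3 - 3 = 36 - 6 ≡ 4; y = λ·(3 - 4) - 3 ≡ 4. → (4, 4)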